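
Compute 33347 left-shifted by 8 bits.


0b1000001001000011 << 8 = 0b100000100100001100000000 = 8536832

8536832


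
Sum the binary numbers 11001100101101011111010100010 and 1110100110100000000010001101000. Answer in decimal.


11001100101101011111010100010 + 1110100110100000000010001101000 = 10001110011001101100001100001010 = 2389099274

2389099274


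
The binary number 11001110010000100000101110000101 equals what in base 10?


11001110010000100000101110000101 in decimal = 3460434821

3460434821


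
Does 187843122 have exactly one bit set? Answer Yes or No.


0b1011001100100100001000110010. Multiple bits set => No

No


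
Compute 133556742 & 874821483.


0b111111101011110101000000110 & 0b110100001001001011011101101011 = 0b100001001001010001000000010 = 69509634

69509634


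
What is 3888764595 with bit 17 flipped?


3888764595 ^ (1 << 17) = 3888764595 ^ 131072 = 3888895667

3888895667


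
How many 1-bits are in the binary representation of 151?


0b10010111 has 5 set bits

5


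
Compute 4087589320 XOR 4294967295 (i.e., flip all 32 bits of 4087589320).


4087589320 ^ 4294967295 = 207377975

207377975


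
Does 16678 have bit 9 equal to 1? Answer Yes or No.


0b100000100100110, bit 9 = 0. No

No


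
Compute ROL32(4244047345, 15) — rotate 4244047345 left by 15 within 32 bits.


Rotate 0b11111100111101110000010111110001 left by 15 (32-bit) = 0b10000010111110001111111001111011 = 2197356155

2197356155


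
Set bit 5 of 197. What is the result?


197 | (1 << 5) = 197 | 32 = 229

229


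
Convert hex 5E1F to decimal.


5E1F hex = 24095 decimal

24095


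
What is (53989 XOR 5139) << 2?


Step 1: 53989 ^ 5139 = 50934
Step 2: 50934 << 2 = 203736

203736


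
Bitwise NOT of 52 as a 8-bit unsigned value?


~0b110100 = 0b11001011 = 203 (8-bit unsigned)

203


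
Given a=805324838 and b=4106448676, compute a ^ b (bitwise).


805324838 ^ 4106448676 = 3301123842

3301123842


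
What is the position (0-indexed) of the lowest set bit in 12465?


0b11000010110001. Lowest set bit at position 0

0


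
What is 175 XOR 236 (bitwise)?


0b10101111 ^ 0b11101100 = 0b1000011 = 67

67


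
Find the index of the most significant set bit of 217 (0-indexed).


0b11011001. Highest set bit at position 7

7


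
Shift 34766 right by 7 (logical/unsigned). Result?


0b1000011111001110 >> 7 = 0b100001111 = 271

271


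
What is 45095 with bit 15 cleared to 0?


45095 & ~(1 << 15) = 12327

12327


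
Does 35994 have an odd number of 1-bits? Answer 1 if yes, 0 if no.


0b1000110010011010 has 7 ones => parity 1

1


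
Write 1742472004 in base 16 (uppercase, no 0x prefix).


1742472004 = 67DC0344 hex

67DC0344


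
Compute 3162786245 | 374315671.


0b10111100100001000100100111000101 | 0b10110010011111001101010010111 = 0b10111110110011111101101111010111 = 3201293271

3201293271


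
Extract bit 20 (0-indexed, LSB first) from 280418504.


0b10000101101101101100011001000, position 20 = 1

1


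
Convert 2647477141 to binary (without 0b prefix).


2647477141 = 10011101110011010100101110010101 in binary

10011101110011010100101110010101


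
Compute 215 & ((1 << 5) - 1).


215 & 31 = 23

23


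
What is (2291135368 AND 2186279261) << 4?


Step 1: 2291135368 & 2186279261 = 2148528392
Step 2: 2148528392 << 4 = 34376454272

34376454272


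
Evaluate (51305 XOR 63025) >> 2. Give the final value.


Step 1: 51305 ^ 63025 = 15960
Step 2: 15960 >> 2 = 3990

3990


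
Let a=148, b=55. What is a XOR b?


148 ^ 55 = 163

163


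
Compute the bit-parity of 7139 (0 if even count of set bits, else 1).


0b1101111100011 has 9 ones => parity 1

1


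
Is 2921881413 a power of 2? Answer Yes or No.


0b10101110001010000101111101000101. Multiple bits set => No

No


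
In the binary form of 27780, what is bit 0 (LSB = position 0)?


0b110110010000100, position 0 = 0

0


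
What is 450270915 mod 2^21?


450270915 & 2097151 = 1480387

1480387


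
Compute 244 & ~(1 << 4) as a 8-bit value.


244 & ~(1 << 4) = 228

228


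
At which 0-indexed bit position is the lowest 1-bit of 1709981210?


0b1100101111011000011111000011010. Lowest set bit at position 1

1


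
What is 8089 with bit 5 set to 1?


8089 | (1 << 5) = 8089 | 32 = 8121

8121


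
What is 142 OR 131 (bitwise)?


0b10001110 | 0b10000011 = 0b10001111 = 143

143


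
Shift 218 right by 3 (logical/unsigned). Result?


0b11011010 >> 3 = 0b11011 = 27

27


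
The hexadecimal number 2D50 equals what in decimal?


2D50 hex = 11600 decimal

11600


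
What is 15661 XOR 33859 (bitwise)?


0b11110100101101 ^ 0b1000010001000011 = 0b1011100101101110 = 47470

47470


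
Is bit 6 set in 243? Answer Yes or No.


0b11110011, bit 6 = 1. Yes

Yes


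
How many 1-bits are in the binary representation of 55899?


0b1101101001011011 has 10 set bits

10


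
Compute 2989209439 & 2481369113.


0b10110010001010111011011101011111 & 0b10010011111001101011000000011001 = 0b10010010001000101011000000011001 = 2451746841

2451746841


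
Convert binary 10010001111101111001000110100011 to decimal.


10010001111101111001000110100011 in decimal = 2448920995

2448920995


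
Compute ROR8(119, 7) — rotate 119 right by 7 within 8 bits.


Rotate 0b1110111 right by 7 (8-bit) = 0b11101110 = 238

238


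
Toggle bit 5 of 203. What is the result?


203 ^ (1 << 5) = 203 ^ 32 = 235

235


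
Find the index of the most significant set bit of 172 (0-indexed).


0b10101100. Highest set bit at position 7

7


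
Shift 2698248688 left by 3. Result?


0b10100000110101000000000111110000 << 3 = 0b10100000110101000000000111110000000 = 21585989504

21585989504


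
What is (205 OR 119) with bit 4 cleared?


Step 1: 205 | 119 = 255
Step 2: 255 & ~(1 << 4) = 239

239


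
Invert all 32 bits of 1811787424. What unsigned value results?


1811787424 ^ 4294967295 = 2483179871

2483179871


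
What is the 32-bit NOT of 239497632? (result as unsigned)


~0b1110010001100111000110100000 = 0b11110001101110011000111001011111 = 4055469663 (32-bit unsigned)

4055469663


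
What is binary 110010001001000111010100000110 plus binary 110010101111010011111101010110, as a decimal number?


110010001001000111010100000110 + 110010101111010011111101010110 = 1100100111000011011010001011100 = 1692513372

1692513372


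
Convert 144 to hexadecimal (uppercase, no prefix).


144 = 90 hex

90


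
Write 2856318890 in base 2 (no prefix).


2856318890 = 10101010001111111111011110101010 in binary

10101010001111111111011110101010


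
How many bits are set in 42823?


0b1010011101000111 has 9 set bits

9


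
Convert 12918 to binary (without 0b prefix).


12918 = 11001001110110 in binary

11001001110110


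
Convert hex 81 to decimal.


81 hex = 129 decimal

129


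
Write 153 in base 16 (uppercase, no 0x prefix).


153 = 99 hex

99


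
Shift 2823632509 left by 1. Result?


0b10101000010011010011011001111101 << 1 = 0b101010000100110100110110011111010 = 5647265018

5647265018


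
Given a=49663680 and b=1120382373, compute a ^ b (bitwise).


49663680 ^ 1120382373 = 1077044069

1077044069


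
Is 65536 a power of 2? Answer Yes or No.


0b10000000000000000. Only one bit set => Yes

Yes


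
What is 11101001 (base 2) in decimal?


11101001 in decimal = 233

233


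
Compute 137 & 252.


0b10001001 & 0b11111100 = 0b10001000 = 136

136


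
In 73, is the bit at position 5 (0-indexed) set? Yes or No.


0b1001001, bit 5 = 0. No

No


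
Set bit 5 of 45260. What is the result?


45260 | (1 << 5) = 45260 | 32 = 45292

45292


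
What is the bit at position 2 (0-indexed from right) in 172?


0b10101100, position 2 = 1

1


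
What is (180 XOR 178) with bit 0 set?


Step 1: 180 ^ 178 = 6
Step 2: 6 | (1 << 0) = 6 | 1 = 7

7


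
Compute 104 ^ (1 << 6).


104 ^ (1 << 6) = 104 ^ 64 = 40

40


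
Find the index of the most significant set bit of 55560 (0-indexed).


0b1101100100001000. Highest set bit at position 15

15


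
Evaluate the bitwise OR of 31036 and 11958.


0b111100100111100 | 0b10111010110110 = 0b111111110111110 = 32702

32702


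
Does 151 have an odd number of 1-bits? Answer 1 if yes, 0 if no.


0b10010111 has 5 ones => parity 1

1


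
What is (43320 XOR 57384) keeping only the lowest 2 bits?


Step 1: 43320 ^ 57384 = 18704
Step 2: 18704 & 3 = 0

0


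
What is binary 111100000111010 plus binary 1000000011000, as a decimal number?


111100000111010 + 1000000011000 = 1000100001010010 = 34898

34898


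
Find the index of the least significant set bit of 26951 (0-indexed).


0b110100101000111. Lowest set bit at position 0

0


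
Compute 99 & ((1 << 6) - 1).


99 & 63 = 35

35


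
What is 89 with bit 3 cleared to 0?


89 & ~(1 << 3) = 81

81


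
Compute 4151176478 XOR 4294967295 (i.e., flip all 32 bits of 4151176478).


4151176478 ^ 4294967295 = 143790817

143790817


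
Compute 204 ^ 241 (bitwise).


0b11001100 ^ 0b11110001 = 0b111101 = 61

61


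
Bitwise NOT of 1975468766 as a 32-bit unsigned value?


~0b1110101101111110100001011011110 = 0b10001010010000001011110100100001 = 2319498529 (32-bit unsigned)

2319498529


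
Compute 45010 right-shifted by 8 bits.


0b1010111111010010 >> 8 = 0b10101111 = 175

175


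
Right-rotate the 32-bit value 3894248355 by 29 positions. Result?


Rotate 0b11101000000111011000001110100011 right by 29 (32-bit) = 0b1000000111011000001110100011111 = 1089215775

1089215775


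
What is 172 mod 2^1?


172 & 1 = 0

0


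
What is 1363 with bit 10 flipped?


1363 ^ (1 << 10) = 1363 ^ 1024 = 339

339


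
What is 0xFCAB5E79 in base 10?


FCAB5E79 hex = 4239089273 decimal

4239089273


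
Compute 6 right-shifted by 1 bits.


0b110 >> 1 = 0b11 = 3

3


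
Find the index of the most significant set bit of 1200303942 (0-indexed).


0b1000111100010110010111101000110. Highest set bit at position 30

30


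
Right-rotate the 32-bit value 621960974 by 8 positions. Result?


Rotate 0b100101000100100101111100001110 right by 8 (32-bit) = 0b1110001001010001001001011111 = 237310559

237310559


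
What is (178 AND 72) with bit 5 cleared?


Step 1: 178 & 72 = 0
Step 2: 0 & ~(1 << 5) = 0

0


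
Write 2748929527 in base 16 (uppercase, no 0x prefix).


2748929527 = A3D955F7 hex

A3D955F7


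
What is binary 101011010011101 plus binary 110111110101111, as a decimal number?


101011010011101 + 110111110101111 = 1100011001001100 = 50764

50764


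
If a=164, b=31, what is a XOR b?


164 ^ 31 = 187

187


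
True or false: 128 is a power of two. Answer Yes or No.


0b10000000. Only one bit set => Yes

Yes


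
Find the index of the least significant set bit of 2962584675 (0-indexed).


0b10110000100101010111010001100011. Lowest set bit at position 0

0


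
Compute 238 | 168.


0b11101110 | 0b10101000 = 0b11101110 = 238

238


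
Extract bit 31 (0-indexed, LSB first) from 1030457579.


0b111101011010111000100011101011, position 31 = 0

0


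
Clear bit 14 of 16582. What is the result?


16582 & ~(1 << 14) = 198

198


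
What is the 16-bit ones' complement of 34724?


34724 ^ 65535 = 30811

30811


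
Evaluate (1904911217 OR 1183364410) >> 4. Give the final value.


Step 1: 1904911217 | 1183364410 = 2005579643
Step 2: 2005579643 >> 4 = 125348727

125348727


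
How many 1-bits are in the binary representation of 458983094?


0b11011010110111000011010110110 has 17 set bits

17


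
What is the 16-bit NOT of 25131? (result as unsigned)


~0b110001000101011 = 0b1001110111010100 = 40404 (16-bit unsigned)

40404


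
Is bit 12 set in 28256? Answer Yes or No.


0b110111001100000, bit 12 = 0. No

No


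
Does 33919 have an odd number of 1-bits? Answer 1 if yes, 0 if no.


0b1000010001111111 has 9 ones => parity 1

1


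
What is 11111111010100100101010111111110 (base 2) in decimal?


11111111010100100101010111111110 in decimal = 4283586046

4283586046


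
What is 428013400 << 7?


0b11001100000101111011101011000 << 7 = 0b110011000001011110111010110000000000 = 54785715200

54785715200


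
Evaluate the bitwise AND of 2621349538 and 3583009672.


0b10011100001111101001111010100010 & 0b11010101100100000110001110001000 = 0b10010100000100000000001010000000 = 2484077184

2484077184


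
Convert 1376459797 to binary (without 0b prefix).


1376459797 = 1010010000010110001110000010101 in binary

1010010000010110001110000010101


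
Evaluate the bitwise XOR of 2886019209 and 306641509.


0b10101100000001010010100010001001 ^ 0b10010010001101111101001100101 = 0b10111110010000111101001011101100 = 3192115948

3192115948


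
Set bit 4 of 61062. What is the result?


61062 | (1 << 4) = 61062 | 16 = 61078

61078


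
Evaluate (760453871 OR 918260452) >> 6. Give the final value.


Step 1: 760453871 | 918260452 = 1073453807
Step 2: 1073453807 >> 6 = 16772715

16772715


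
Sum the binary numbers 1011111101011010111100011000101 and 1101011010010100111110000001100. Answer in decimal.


1011111101011010111100011000101 + 1101011010010100111110000001100 = 11001010111101111111010011010001 = 3405247697

3405247697


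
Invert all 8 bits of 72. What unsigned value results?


72 ^ 255 = 183

183


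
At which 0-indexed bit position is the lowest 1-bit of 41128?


0b1010000010101000. Lowest set bit at position 3

3


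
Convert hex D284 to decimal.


D284 hex = 53892 decimal

53892


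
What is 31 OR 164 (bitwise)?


0b11111 | 0b10100100 = 0b10111111 = 191

191


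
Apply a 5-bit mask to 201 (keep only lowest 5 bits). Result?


201 & 31 = 9

9


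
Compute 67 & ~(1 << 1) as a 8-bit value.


67 & ~(1 << 1) = 65

65


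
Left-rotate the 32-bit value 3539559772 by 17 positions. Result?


Rotate 0b11010010111110010110010101011100 left by 17 (32-bit) = 0b11001010101110011010010111110010 = 3401164274

3401164274


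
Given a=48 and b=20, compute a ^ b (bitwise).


48 ^ 20 = 36

36


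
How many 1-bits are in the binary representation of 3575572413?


0b11010101000111101110011110111101 has 21 set bits

21


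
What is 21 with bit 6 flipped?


21 ^ (1 << 6) = 21 ^ 64 = 85

85


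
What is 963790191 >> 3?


0b111001011100100100010101101111 >> 3 = 0b111001011100100100010101101 = 120473773

120473773


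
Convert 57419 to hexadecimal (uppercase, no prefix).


57419 = E04B hex

E04B


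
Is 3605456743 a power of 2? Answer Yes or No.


0b11010110111001101110011101100111. Multiple bits set => No

No


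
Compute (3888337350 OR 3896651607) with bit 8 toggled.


Step 1: 3888337350 | 3896651607 = 4022566871
Step 2: 4022566871 ^ (1 << 8) = 4022566871 ^ 256 = 4022566615

4022566615


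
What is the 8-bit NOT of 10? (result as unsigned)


~0b1010 = 0b11110101 = 245 (8-bit unsigned)

245


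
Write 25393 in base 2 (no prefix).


25393 = 110001100110001 in binary

110001100110001


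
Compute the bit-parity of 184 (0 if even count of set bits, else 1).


0b10111000 has 4 ones => parity 0

0


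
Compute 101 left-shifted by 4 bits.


0b1100101 << 4 = 0b11001010000 = 1616

1616


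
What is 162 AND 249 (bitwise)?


0b10100010 & 0b11111001 = 0b10100000 = 160

160


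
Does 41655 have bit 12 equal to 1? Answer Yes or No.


0b1010001010110111, bit 12 = 0. No

No


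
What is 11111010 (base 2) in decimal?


11111010 in decimal = 250

250


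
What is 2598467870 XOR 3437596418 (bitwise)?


0b10011010111000010111100100011110 ^ 0b11001100111001011000111100000010 = 0b1010110000001001111011000011100 = 1443165724

1443165724


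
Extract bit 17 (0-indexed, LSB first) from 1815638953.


0b1101100001110000111001110101001, position 17 = 0

0


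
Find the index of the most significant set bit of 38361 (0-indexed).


0b1001010111011001. Highest set bit at position 15

15


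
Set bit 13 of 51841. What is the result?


51841 | (1 << 13) = 51841 | 8192 = 60033

60033


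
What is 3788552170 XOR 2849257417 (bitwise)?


0b11100001110100001011011111101010 ^ 0b10101001110101000011011111001001 = 0b1001000000001001000000000100011 = 1208254499

1208254499


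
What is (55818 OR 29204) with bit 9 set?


Step 1: 55818 | 29204 = 64030
Step 2: 64030 | (1 << 9) = 64030 | 512 = 64030

64030


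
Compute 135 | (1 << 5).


135 | (1 << 5) = 135 | 32 = 167

167


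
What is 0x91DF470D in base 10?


91DF470D hex = 2447329037 decimal

2447329037


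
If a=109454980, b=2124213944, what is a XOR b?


109454980 ^ 2124213944 = 2015021116

2015021116


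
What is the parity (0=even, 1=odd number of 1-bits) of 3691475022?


0b11011100000001110111000001001110 has 15 ones => parity 1

1


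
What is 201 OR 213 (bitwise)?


0b11001001 | 0b11010101 = 0b11011101 = 221

221


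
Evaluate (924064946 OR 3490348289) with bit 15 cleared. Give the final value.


Step 1: 924064946 | 3490348289 = 4145970611
Step 2: 4145970611 & ~(1 << 15) = 4145970611

4145970611


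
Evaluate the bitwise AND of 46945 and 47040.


0b1011011101100001 & 0b1011011111000000 = 0b1011011101000000 = 46912

46912


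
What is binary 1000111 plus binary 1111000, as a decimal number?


1000111 + 1111000 = 10111111 = 191

191


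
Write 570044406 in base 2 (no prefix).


570044406 = 100001111110100010111111110110 in binary

100001111110100010111111110110


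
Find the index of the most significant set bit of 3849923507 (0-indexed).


0b11100101011110010010101110110011. Highest set bit at position 31

31


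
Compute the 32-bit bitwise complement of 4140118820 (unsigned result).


~0b11110110110001010011001100100100 = 0b1001001110101100110011011011 = 154848475 (32-bit unsigned)

154848475


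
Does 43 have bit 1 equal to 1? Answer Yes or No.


0b101011, bit 1 = 1. Yes

Yes


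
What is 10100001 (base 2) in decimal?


10100001 in decimal = 161

161


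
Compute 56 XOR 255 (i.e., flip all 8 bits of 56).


56 ^ 255 = 199

199


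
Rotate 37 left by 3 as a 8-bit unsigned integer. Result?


Rotate 0b100101 left by 3 (8-bit) = 0b101001 = 41

41


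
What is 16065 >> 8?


0b11111011000001 >> 8 = 0b111110 = 62

62


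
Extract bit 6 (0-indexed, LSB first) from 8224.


0b10000000100000, position 6 = 0

0


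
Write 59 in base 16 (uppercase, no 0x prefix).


59 = 3B hex

3B


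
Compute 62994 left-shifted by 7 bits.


0b1111011000010010 << 7 = 0b11110110000100100000000 = 8063232

8063232


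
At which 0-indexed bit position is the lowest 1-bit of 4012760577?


0b11101111001011011101111000000001. Lowest set bit at position 0

0


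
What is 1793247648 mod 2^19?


1793247648 & 524287 = 182688

182688


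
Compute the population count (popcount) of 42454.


0b1010010111010110 has 9 set bits

9


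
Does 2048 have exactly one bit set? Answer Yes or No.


0b100000000000. Only one bit set => Yes

Yes


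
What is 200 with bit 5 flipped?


200 ^ (1 << 5) = 200 ^ 32 = 232

232


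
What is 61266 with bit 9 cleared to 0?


61266 & ~(1 << 9) = 60754

60754


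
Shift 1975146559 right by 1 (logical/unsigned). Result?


0b1110101101110100101100000111111 >> 1 = 0b111010110111010010110000011111 = 987573279

987573279


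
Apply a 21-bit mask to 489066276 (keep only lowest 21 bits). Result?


489066276 & 2097151 = 429860

429860


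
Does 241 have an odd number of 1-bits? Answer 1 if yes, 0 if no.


0b11110001 has 5 ones => parity 1

1


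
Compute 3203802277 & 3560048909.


0b10111110111101100010010010100101 & 0b11010100001100100000100100001101 = 0b10010100001100100000000000000101 = 2486304773

2486304773


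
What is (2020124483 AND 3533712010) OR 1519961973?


Step 1: 2020124483 & 3533712010 = 1344283138
Step 2: 1344283138 | 1519961973 = 1522067319

1522067319


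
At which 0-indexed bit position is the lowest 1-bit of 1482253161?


0b1011000010110010110001101101001. Lowest set bit at position 0

0


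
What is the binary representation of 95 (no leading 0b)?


95 = 1011111 in binary

1011111


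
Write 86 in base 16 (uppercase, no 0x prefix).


86 = 56 hex

56


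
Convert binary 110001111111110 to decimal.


110001111111110 in decimal = 25598

25598


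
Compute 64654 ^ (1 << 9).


64654 ^ (1 << 9) = 64654 ^ 512 = 65166

65166


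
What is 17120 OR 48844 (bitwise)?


0b100001011100000 | 0b1011111011001100 = 0b1111111011101100 = 65260

65260


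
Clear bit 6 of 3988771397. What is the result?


3988771397 & ~(1 << 6) = 3988771333

3988771333


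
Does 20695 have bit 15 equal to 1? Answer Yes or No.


0b101000011010111, bit 15 = 0. No

No


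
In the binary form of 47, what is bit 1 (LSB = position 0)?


0b101111, position 1 = 1

1


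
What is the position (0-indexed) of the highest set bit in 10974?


0b10101011011110. Highest set bit at position 13

13


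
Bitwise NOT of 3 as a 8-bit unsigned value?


~0b11 = 0b11111100 = 252 (8-bit unsigned)

252


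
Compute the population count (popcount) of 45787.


0b1011001011011011 has 10 set bits

10


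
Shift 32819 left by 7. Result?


0b1000000000110011 << 7 = 0b10000000001100110000000 = 4200832

4200832


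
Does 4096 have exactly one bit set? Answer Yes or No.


0b1000000000000. Only one bit set => Yes

Yes


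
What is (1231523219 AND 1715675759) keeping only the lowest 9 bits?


Step 1: 1231523219 & 1715675759 = 1078132739
Step 2: 1078132739 & 511 = 3

3


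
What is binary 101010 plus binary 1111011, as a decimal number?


101010 + 1111011 = 10100101 = 165

165


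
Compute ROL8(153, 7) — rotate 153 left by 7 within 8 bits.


Rotate 0b10011001 left by 7 (8-bit) = 0b11001100 = 204

204


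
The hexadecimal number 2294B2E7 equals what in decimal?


2294B2E7 hex = 580170471 decimal

580170471


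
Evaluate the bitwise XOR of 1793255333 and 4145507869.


0b1101010111000101110011110100101 ^ 0b11110111000101110110111000011101 = 0b10011101111101011000100110111000 = 2650114488

2650114488


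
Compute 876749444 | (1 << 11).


876749444 | (1 << 11) = 876749444 | 2048 = 876751492

876751492


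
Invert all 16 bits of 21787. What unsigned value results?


21787 ^ 65535 = 43748

43748


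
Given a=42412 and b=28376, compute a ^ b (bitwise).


42412 ^ 28376 = 52084

52084


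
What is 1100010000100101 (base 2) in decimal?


1100010000100101 in decimal = 50213

50213


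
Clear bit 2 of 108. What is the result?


108 & ~(1 << 2) = 104

104


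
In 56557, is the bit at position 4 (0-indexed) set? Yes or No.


0b1101110011101101, bit 4 = 0. No

No


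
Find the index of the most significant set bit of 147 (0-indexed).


0b10010011. Highest set bit at position 7

7


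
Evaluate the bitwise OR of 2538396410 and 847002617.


0b10010111010011001101101011111010 | 0b110010011111000011101111111001 = 0b10110111011111001111101111111011 = 3078421499

3078421499


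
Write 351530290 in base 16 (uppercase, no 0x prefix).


351530290 = 14F3ED32 hex

14F3ED32


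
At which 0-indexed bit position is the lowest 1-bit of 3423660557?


0b11001100000100001110101000001101. Lowest set bit at position 0

0


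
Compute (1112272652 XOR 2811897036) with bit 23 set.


Step 1: 1112272652 ^ 2811897036 = 3855731648
Step 2: 3855731648 | (1 << 23) = 3855731648 | 8388608 = 3855731648

3855731648


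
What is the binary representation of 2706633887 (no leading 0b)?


2706633887 = 10100001010100111111010010011111 in binary

10100001010100111111010010011111


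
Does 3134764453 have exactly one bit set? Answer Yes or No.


0b10111010110110001011010110100101. Multiple bits set => No

No


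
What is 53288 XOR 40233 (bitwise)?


0b1101000000101000 ^ 0b1001110100101001 = 0b100110100000001 = 19713

19713


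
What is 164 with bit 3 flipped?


164 ^ (1 << 3) = 164 ^ 8 = 172

172


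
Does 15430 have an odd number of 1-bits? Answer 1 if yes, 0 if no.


0b11110001000110 has 7 ones => parity 1

1


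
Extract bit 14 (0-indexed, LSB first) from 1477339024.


0b1011000000011100110011110010000, position 14 = 1

1


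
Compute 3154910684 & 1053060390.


0b10111100000011000001110111011100 & 0b111110110001000110110100100110 = 0b111100000001000000110100000100 = 1006898436

1006898436


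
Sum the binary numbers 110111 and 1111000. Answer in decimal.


110111 + 1111000 = 10101111 = 175

175


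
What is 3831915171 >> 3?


0b11100100011001100110001010100011 >> 3 = 0b11100100011001100110001010100 = 478989396

478989396


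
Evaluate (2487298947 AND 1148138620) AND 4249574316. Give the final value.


Step 1: 2487298947 & 1148138620 = 71376896
Step 2: 71376896 & 4249574316 = 71368704

71368704


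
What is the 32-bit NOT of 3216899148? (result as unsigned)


~0b10111111101111011111110001001100 = 0b1000000010000100000001110110011 = 1078068147 (32-bit unsigned)

1078068147


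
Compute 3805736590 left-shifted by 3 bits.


0b11100010110101101110111010001110 << 3 = 0b11100010110101101110111010001110000 = 30445892720

30445892720


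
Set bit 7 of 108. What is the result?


108 | (1 << 7) = 108 | 128 = 236

236


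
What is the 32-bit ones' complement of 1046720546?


1046720546 ^ 4294967295 = 3248246749

3248246749


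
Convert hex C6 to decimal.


C6 hex = 198 decimal

198


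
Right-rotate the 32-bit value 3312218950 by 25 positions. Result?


Rotate 0b11000101011011000111001101000110 right by 25 (32-bit) = 0b10110110001110011010001101100010 = 3057230690

3057230690


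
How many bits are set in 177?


0b10110001 has 4 set bits

4


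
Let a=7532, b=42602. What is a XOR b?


7532 ^ 42602 = 47878

47878


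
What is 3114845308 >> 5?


0b10111001101010001100010001111100 >> 5 = 0b101110011010100011000100011 = 97338915

97338915


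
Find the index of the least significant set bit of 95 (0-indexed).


0b1011111. Lowest set bit at position 0

0


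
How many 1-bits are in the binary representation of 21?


0b10101 has 3 set bits

3


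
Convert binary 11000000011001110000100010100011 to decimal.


11000000011001110000100010100011 in decimal = 3227977891

3227977891


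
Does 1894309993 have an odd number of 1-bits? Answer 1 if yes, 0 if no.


0b1110000111010001110000001101001 has 14 ones => parity 0

0


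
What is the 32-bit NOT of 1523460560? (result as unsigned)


~0b1011010110011100010100111010000 = 0b10100101001100011101011000101111 = 2771506735 (32-bit unsigned)

2771506735


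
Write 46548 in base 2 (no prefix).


46548 = 1011010111010100 in binary

1011010111010100


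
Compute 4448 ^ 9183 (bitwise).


0b1000101100000 ^ 0b10001111011111 = 0b11001010111111 = 12991

12991


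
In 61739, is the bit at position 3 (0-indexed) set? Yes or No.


0b1111000100101011, bit 3 = 1. Yes

Yes


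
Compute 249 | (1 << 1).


249 | (1 << 1) = 249 | 2 = 251

251


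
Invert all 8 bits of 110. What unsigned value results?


110 ^ 255 = 145

145


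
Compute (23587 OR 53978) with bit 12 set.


Step 1: 23587 | 53978 = 57083
Step 2: 57083 | (1 << 12) = 57083 | 4096 = 57083

57083


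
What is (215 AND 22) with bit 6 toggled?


Step 1: 215 & 22 = 22
Step 2: 22 ^ (1 << 6) = 22 ^ 64 = 86

86


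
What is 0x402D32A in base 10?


402D32A hex = 67293994 decimal

67293994


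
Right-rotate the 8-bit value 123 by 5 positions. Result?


Rotate 0b1111011 right by 5 (8-bit) = 0b11011011 = 219

219


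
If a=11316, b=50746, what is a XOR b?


11316 ^ 50746 = 59918

59918


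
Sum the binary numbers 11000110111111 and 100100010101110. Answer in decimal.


11000110111111 + 100100010101110 = 111101001101101 = 31341

31341


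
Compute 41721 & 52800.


0b1010001011111001 & 0b1100111001000000 = 0b1000001001000000 = 33344

33344


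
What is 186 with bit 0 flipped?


186 ^ (1 << 0) = 186 ^ 1 = 187

187


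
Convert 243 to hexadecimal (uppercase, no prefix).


243 = F3 hex

F3


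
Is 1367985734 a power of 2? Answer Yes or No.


0b1010001100010011100111001000110. Multiple bits set => No

No


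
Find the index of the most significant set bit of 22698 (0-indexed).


0b101100010101010. Highest set bit at position 14

14


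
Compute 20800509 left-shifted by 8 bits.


0b1001111010110001111111101 << 8 = 0b100111101011000111111110100000000 = 5324930304

5324930304


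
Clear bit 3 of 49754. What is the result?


49754 & ~(1 << 3) = 49746

49746


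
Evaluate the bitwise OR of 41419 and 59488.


0b1010000111001011 | 0b1110100001100000 = 0b1110100111101011 = 59883

59883


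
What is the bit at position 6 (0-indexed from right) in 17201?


0b100001100110001, position 6 = 0

0


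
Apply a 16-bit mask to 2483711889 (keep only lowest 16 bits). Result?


2483711889 & 65535 = 28561

28561


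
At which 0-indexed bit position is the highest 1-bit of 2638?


0b101001001110. Highest set bit at position 11

11


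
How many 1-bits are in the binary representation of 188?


0b10111100 has 5 set bits

5


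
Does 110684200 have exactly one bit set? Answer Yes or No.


0b110100110001110100000101000. Multiple bits set => No

No


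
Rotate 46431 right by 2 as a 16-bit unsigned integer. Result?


Rotate 0b1011010101011111 right by 2 (16-bit) = 0b1110110101010111 = 60759

60759


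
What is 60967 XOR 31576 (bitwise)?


0b1110111000100111 ^ 0b111101101011000 = 0b1001010101111111 = 38271

38271


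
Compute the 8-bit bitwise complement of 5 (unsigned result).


~0b101 = 0b11111010 = 250 (8-bit unsigned)

250


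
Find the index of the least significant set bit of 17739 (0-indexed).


0b100010101001011. Lowest set bit at position 0

0


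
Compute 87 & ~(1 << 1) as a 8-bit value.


87 & ~(1 << 1) = 85

85


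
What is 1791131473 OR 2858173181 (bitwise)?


0b1101010110000100111111101010001 | 0b10101010010111000100001011111101 = 0b11101010110111100111111111111101 = 3940450301

3940450301


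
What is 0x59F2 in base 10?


59F2 hex = 23026 decimal

23026


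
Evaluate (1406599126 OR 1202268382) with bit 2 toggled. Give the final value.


Step 1: 1406599126 | 1202268382 = 1476394974
Step 2: 1476394974 ^ (1 << 2) = 1476394974 ^ 4 = 1476394970

1476394970


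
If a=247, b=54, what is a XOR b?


247 ^ 54 = 193

193


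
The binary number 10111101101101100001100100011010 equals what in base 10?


10111101101101100001100100011010 in decimal = 3182827802

3182827802


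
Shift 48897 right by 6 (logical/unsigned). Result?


0b1011111100000001 >> 6 = 0b1011111100 = 764

764


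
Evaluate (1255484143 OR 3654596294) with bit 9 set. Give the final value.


Step 1: 1255484143 | 3654596294 = 3688218351
Step 2: 3688218351 | (1 << 9) = 3688218351 | 512 = 3688218351

3688218351


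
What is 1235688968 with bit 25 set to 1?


1235688968 | (1 << 25) = 1235688968 | 33554432 = 1269243400

1269243400


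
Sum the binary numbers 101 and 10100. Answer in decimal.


101 + 10100 = 11001 = 25

25


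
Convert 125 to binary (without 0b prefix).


125 = 1111101 in binary

1111101


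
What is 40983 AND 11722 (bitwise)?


0b1010000000010111 & 0b10110111001010 = 0b10000000000010 = 8194

8194


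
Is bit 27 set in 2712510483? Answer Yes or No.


0b10100001101011011010000000010011, bit 27 = 0. No

No


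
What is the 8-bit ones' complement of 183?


183 ^ 255 = 72

72


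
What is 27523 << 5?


0b110101110000011 << 5 = 0b11010111000001100000 = 880736

880736


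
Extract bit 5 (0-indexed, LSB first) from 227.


0b11100011, position 5 = 1

1


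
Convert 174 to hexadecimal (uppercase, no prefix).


174 = AE hex

AE


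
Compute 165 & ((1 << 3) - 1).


165 & 7 = 5

5


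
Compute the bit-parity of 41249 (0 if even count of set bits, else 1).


0b1010000100100001 has 5 ones => parity 1

1


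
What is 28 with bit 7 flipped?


28 ^ (1 << 7) = 28 ^ 128 = 156

156


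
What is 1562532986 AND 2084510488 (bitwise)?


0b1011101001000100101110001111010 & 0b1111100001111110001101100011000 = 0b1011100001000100001100000011000 = 1545738264

1545738264


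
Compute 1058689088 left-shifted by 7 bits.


0b111111000110100101000001000000 << 7 = 0b1111110001101001010000010000000000000 = 135512203264

135512203264


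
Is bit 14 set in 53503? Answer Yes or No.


0b1101000011111111, bit 14 = 1. Yes

Yes


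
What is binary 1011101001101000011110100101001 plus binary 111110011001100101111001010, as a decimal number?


1011101001101000011110100101001 + 111110011001100101111001010 = 1100101000000010000100011110011 = 1694566643

1694566643


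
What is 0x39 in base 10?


39 hex = 57 decimal

57


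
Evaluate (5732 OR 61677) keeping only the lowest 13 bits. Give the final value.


Step 1: 5732 | 61677 = 63213
Step 2: 63213 & 8191 = 5869

5869


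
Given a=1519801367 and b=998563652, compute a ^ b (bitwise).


1519801367 ^ 998563652 = 1628605267

1628605267


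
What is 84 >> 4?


0b1010100 >> 4 = 0b101 = 5

5


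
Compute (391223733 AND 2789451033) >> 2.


Step 1: 391223733 & 2789451033 = 104956177
Step 2: 104956177 >> 2 = 26239044

26239044


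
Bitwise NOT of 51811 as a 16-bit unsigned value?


~0b1100101001100011 = 0b11010110011100 = 13724 (16-bit unsigned)

13724


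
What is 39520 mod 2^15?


39520 & 32767 = 6752

6752


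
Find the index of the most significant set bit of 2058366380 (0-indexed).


0b1111010101100000010110110101100. Highest set bit at position 30

30


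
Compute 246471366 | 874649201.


0b1110101100001101101011000110 | 0b110100001000100001011001110001 = 0b111110101100101101111011110111 = 1051909879

1051909879


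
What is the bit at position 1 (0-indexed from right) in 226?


0b11100010, position 1 = 1

1


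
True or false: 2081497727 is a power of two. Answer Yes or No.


0b1111100000100010010001001111111. Multiple bits set => No

No


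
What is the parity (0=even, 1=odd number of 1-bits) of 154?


0b10011010 has 4 ones => parity 0

0


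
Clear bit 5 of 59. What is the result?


59 & ~(1 << 5) = 27

27


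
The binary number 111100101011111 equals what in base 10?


111100101011111 in decimal = 31071

31071


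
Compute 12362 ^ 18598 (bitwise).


0b11000001001010 ^ 0b100100010100110 = 0b111100011101100 = 30956

30956


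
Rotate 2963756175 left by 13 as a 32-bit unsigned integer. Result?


Rotate 0b10110000101001110101010010001111 left by 13 (32-bit) = 0b11101010100100011111011000010100 = 3935434260

3935434260


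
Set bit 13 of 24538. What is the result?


24538 | (1 << 13) = 24538 | 8192 = 32730

32730


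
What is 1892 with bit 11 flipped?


1892 ^ (1 << 11) = 1892 ^ 2048 = 3940

3940


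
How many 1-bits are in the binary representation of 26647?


0b110100000010111 has 7 set bits

7


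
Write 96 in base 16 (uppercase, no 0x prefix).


96 = 60 hex

60


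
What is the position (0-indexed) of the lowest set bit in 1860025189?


0b1101110110111011011101101100101. Lowest set bit at position 0

0


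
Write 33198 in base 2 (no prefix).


33198 = 1000000110101110 in binary

1000000110101110


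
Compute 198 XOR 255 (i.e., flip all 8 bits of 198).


198 ^ 255 = 57

57


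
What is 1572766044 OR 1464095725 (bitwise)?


0b1011101101111101000000101011100 | 0b1010111010001000101001111101101 = 0b1011111111111101101001111111101 = 1610535933

1610535933


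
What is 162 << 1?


0b10100010 << 1 = 0b101000100 = 324

324


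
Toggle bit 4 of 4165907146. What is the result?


4165907146 ^ (1 << 4) = 4165907146 ^ 16 = 4165907162

4165907162


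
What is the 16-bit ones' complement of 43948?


43948 ^ 65535 = 21587

21587


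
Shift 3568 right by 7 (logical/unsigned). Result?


0b110111110000 >> 7 = 0b11011 = 27

27


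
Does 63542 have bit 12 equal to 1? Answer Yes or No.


0b1111100000110110, bit 12 = 1. Yes

Yes


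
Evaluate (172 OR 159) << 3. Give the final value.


Step 1: 172 | 159 = 191
Step 2: 191 << 3 = 1528

1528


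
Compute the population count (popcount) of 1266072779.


0b1001011011101101011110011001011 has 19 set bits

19


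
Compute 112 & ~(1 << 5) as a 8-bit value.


112 & ~(1 << 5) = 80

80


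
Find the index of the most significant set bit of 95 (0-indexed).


0b1011111. Highest set bit at position 6

6


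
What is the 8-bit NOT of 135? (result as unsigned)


~0b10000111 = 0b1111000 = 120 (8-bit unsigned)

120


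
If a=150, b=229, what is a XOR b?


150 ^ 229 = 115

115


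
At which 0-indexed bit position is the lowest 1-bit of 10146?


0b10011110100010. Lowest set bit at position 1

1


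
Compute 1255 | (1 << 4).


1255 | (1 << 4) = 1255 | 16 = 1271

1271


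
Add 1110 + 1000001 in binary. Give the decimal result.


1110 + 1000001 = 1001111 = 79

79


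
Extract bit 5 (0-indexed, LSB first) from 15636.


0b11110100010100, position 5 = 0

0


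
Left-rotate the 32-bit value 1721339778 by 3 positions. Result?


Rotate 0b1100110100110011000111110000010 left by 3 (32-bit) = 0b110100110011000111110000010011 = 885816339

885816339


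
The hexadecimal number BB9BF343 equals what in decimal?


BB9BF343 hex = 3147559747 decimal

3147559747


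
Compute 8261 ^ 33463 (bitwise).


0b10000001000101 ^ 0b1000001010110111 = 0b1010001011110010 = 41714

41714


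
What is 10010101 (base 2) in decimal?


10010101 in decimal = 149

149


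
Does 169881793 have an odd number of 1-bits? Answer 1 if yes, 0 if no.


0b1010001000000011000011000001 has 8 ones => parity 0

0


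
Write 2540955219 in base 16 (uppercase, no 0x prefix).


2540955219 = 9773E653 hex

9773E653


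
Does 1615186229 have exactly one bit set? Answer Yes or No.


0b1100000010001011100100100110101. Multiple bits set => No

No


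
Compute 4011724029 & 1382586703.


0b11101111000111100000110011111101 & 0b1010010011010001001100101001111 = 0b1000010000010000000100001001101 = 1107822669

1107822669


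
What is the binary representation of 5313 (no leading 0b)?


5313 = 1010011000001 in binary

1010011000001


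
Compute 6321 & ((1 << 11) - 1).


6321 & 2047 = 177

177


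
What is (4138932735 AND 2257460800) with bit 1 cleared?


Step 1: 4138932735 & 2257460800 = 2256672832
Step 2: 2256672832 & ~(1 << 1) = 2256672832

2256672832
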